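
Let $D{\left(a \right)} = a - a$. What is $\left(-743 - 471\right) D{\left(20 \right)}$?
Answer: $0$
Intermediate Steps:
$D{\left(a \right)} = 0$
$\left(-743 - 471\right) D{\left(20 \right)} = \left(-743 - 471\right) 0 = \left(-1214\right) 0 = 0$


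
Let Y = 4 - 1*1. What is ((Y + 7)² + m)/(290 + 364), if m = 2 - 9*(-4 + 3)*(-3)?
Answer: 25/218 ≈ 0.11468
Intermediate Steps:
Y = 3 (Y = 4 - 1 = 3)
m = -25 (m = 2 - (-9)*(-3) = 2 - 9*3 = 2 - 27 = -25)
((Y + 7)² + m)/(290 + 364) = ((3 + 7)² - 25)/(290 + 364) = (10² - 25)/654 = (100 - 25)*(1/654) = 75*(1/654) = 25/218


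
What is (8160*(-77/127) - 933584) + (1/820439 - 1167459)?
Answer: -219435255702732/104195753 ≈ -2.1060e+6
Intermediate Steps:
(8160*(-77/127) - 933584) + (1/820439 - 1167459) = (8160*(-77*1/127) - 933584) + (1/820439 - 1167459) = (8160*(-77/127) - 933584) - 957828894500/820439 = (-628320/127 - 933584) - 957828894500/820439 = -119193488/127 - 957828894500/820439 = -219435255702732/104195753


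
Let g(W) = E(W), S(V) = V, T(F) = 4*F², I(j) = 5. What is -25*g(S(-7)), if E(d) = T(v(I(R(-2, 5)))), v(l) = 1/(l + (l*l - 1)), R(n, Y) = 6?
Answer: -100/841 ≈ -0.11891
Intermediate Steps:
v(l) = 1/(-1 + l + l²) (v(l) = 1/(l + (l² - 1)) = 1/(l + (-1 + l²)) = 1/(-1 + l + l²))
E(d) = 4/841 (E(d) = 4*(1/(-1 + 5 + 5²))² = 4*(1/(-1 + 5 + 25))² = 4*(1/29)² = 4*(1/841) = 4/841)
g(W) = 4/841
-25*g(S(-7)) = -25*4/841 = -100/841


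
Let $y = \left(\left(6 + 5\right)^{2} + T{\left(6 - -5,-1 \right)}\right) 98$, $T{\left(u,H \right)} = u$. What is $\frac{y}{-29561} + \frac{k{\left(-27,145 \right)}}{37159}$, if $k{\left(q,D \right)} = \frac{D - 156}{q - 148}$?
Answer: $- \frac{12017174147}{27461429975} \approx -0.4376$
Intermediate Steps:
$k{\left(q,D \right)} = \frac{-156 + D}{-148 + q}$
$y = 12936$ ($y = \left(\left(6 + 5\right)^{2} + \left(6 - -5\right)\right) 98 = \left(11^{2} + \left(6 + 5\right)\right) 98 = \left(121 + 11\right) 98 = 132 \cdot 98 = 12936$)
$\frac{y}{-29561} + \frac{k{\left(-27,145 \right)}}{37159} = \frac{12936}{-29561} + \frac{\frac{1}{-148 - 27} \left(-156 + 145\right)}{37159} = 12936 \left(- \frac{1}{29561}\right) + \frac{1}{-175} \left(-11\right) \frac{1}{37159} = - \frac{1848}{4223} + \left(- \frac{1}{175}\right) \left(-11\right) \frac{1}{37159} = - \frac{1848}{4223} + \frac{11}{175} \cdot \frac{1}{37159} = - \frac{1848}{4223} + \frac{11}{6502825} = - \frac{12017174147}{27461429975}$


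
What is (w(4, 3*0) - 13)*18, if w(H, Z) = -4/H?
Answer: -252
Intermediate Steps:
(w(4, 3*0) - 13)*18 = (-4/4 - 13)*18 = (-4*1/4 - 13)*18 = (-1 - 13)*18 = -14*18 = -252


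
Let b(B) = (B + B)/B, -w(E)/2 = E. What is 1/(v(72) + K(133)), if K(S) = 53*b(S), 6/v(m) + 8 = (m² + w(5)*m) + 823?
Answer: 5279/559580 ≈ 0.0094339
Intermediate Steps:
w(E) = -2*E
v(m) = 6/(815 + m² - 10*m) (v(m) = 6/(-8 + ((m² + (-2*5)*m) + 823)) = 6/(-8 + ((m² - 10*m) + 823)) = 6/(-8 + (823 + m² - 10*m)) = 6/(815 + m² - 10*m))
b(B) = 2 (b(B) = (2*B)/B = 2)
K(S) = 106 (K(S) = 53*2 = 106)
1/(v(72) + K(133)) = 1/(6/(815 + 72² - 10*72) + 106) = 1/(6/(815 + 5184 - 720) + 106) = 1/(6/5279 + 106) = 1/(559580/5279) = 5279/559580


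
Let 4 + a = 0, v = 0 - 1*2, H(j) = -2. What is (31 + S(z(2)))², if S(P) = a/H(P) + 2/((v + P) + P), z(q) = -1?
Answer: 4225/4 ≈ 1056.3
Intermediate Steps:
v = -2 (v = 0 - 2 = -2)
a = -4 (a = -4 + 0 = -4)
S(P) = 2 + 2/(-2 + 2*P) (S(P) = -4/(-2) + 2/((-2 + P) + P) = -4*(-½) + 2/(-2 + 2*P) = 2 + 2/(-2 + 2*P))
(31 + S(z(2)))² = (31 + (-1 + 2*(-1))/(-1 - 1))² = (31 + (-1 - 2)/(-2))² = (31 - ½*(-3))² = (31 + 3/2)² = (65/2)² = 4225/4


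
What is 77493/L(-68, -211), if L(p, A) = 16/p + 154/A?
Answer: -92655797/1154 ≈ -80291.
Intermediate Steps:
77493/L(-68, -211) = 77493/(16/(-68) + 154/(-211)) = 77493/(16*(-1/68) + 154*(-1/211)) = 77493/(-4/17 - 154/211) = 77493/(-3462/3587) = 77493*(-3587/3462) = -92655797/1154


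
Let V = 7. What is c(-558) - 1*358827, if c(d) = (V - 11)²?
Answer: -358811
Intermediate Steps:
c(d) = 16 (c(d) = (7 - 11)² = (-4)² = 16)
c(-558) - 1*358827 = 16 - 1*358827 = 16 - 358827 = -358811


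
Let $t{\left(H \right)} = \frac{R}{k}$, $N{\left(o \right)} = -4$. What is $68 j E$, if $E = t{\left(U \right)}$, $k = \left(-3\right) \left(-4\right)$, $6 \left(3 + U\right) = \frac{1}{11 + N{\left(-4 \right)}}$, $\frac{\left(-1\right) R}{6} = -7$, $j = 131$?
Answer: $31178$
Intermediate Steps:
$R = 42$ ($R = \left(-6\right) \left(-7\right) = 42$)
$U = - \frac{125}{42}$ ($U = -3 + \frac{1}{6 \left(11 - 4\right)} = -3 + \frac{1}{6 \cdot 7} = -3 + \frac{1}{6} \cdot \frac{1}{7} = -3 + \frac{1}{42} = - \frac{125}{42} \approx -2.9762$)
$k = 12$
$t{\left(H \right)} = \frac{7}{2}$ ($t{\left(H \right)} = \frac{42}{12} = 42 \cdot \frac{1}{12} = \frac{7}{2}$)
$E = \frac{7}{2} \approx 3.5$
$68 j E = 68 \cdot 131 \cdot \frac{7}{2} = 8908 \cdot \frac{7}{2} = 31178$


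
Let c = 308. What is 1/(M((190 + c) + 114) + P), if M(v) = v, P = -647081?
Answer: -1/646469 ≈ -1.5469e-6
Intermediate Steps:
1/(M((190 + c) + 114) + P) = 1/(((190 + 308) + 114) - 647081) = 1/((498 + 114) - 647081) = 1/(612 - 647081) = 1/(-646469) = -1/646469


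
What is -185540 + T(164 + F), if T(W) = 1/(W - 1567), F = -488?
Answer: -350856141/1891 ≈ -1.8554e+5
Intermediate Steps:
T(W) = 1/(-1567 + W)
-185540 + T(164 + F) = -185540 + 1/(-1567 + (164 - 488)) = -185540 + 1/(-1567 - 324) = -185540 + 1/(-1891) = -185540 - 1/1891 = -350856141/1891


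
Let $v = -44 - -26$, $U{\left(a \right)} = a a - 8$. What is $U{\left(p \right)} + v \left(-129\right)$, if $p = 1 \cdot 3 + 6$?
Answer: $2395$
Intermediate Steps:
$p = 9$ ($p = 3 + 6 = 9$)
$U{\left(a \right)} = -8 + a^{2}$ ($U{\left(a \right)} = a^{2} - 8 = -8 + a^{2}$)
$v = -18$ ($v = -44 + 26 = -18$)
$U{\left(p \right)} + v \left(-129\right) = \left(-8 + 9^{2}\right) - -2322 = \left(-8 + 81\right) + 2322 = 73 + 2322 = 2395$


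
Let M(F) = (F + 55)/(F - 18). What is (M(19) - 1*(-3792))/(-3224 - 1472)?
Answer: -1933/2348 ≈ -0.82325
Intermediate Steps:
M(F) = (55 + F)/(-18 + F)
(M(19) - 1*(-3792))/(-3224 - 1472) = ((55 + 19)/(-18 + 19) - 1*(-3792))/(-3224 - 1472) = (74/1 + 3792)/(-4696) = (1*74 + 3792)*(-1/4696) = (74 + 3792)*(-1/4696) = 3866*(-1/4696) = -1933/2348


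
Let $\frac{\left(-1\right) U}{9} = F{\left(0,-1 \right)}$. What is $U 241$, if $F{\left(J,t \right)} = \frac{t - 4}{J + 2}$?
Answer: $\frac{10845}{2} \approx 5422.5$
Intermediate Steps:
$F{\left(J,t \right)} = \frac{-4 + t}{2 + J}$
$U = \frac{45}{2}$ ($U = - 9 \frac{-4 - 1}{2 + 0} = - 9 \cdot \frac{1}{2} \left(-5\right) = \left(-9\right) \left(- \frac{5}{2}\right) = \frac{45}{2} \approx 22.5$)
$U 241 = \frac{45}{2} \cdot 241 = \frac{10845}{2}$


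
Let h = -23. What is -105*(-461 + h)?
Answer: 50820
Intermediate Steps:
-105*(-461 + h) = -105*(-461 - 23) = -105*(-484) = 50820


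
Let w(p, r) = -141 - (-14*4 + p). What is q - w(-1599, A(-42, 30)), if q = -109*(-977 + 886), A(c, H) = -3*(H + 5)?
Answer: 8405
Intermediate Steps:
A(c, H) = -15 - 3*H (A(c, H) = -3*(5 + H) = -15 - 3*H)
w(p, r) = -85 - p (w(p, r) = -141 - (-56 + p) = -141 + (56 - p) = -85 - p)
q = 9919 (q = -109*(-91) = 9919)
q - w(-1599, A(-42, 30)) = 9919 - (-85 - 1*(-1599)) = 9919 - (-85 + 1599) = 9919 - 1*1514 = 9919 - 1514 = 8405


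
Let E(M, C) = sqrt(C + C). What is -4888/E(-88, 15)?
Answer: -2444*sqrt(30)/15 ≈ -892.42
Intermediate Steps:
E(M, C) = sqrt(2)*sqrt(C) (E(M, C) = sqrt(2*C) = sqrt(2)*sqrt(C))
-4888/E(-88, 15) = -4888*sqrt(30)/30 = -2444*sqrt(30)/15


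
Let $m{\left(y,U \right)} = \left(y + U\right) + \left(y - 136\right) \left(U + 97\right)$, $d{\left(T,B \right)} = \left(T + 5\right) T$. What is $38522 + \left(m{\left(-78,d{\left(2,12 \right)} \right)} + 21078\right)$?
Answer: $35782$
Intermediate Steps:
$d{\left(T,B \right)} = T \left(5 + T\right)$ ($d{\left(T,B \right)} = \left(5 + T\right) T = T \left(5 + T\right)$)
$m{\left(y,U \right)} = U + y + \left(-136 + y\right) \left(97 + U\right)$ ($m{\left(y,U \right)} = \left(U + y\right) + \left(-136 + y\right) \left(97 + U\right) = U + y + \left(-136 + y\right) \left(97 + U\right)$)
$38522 + \left(m{\left(-78,d{\left(2,12 \right)} \right)} + 21078\right) = 38522 + \left(\left(-13192 - 135 \cdot 2 \left(5 + 2\right) + 98 \left(-78\right) + 2 \left(5 + 2\right) \left(-78\right)\right) + 21078\right) = 38522 - \left(-242 - 2 \cdot 7 \left(-78\right) + 135 \cdot 2 \cdot 7\right) = 38522 + \left(\left(-13192 - 1890 - 7644 + 14 \left(-78\right)\right) + 21078\right) = 38522 + \left(\left(-13192 - 1890 - 7644 - 1092\right) + 21078\right) = 38522 + \left(-23818 + 21078\right) = 38522 - 2740 = 35782$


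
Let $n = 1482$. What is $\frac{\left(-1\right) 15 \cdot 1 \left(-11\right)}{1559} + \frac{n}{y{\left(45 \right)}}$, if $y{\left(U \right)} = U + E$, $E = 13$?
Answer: $\frac{1160004}{45211} \approx 25.658$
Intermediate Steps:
$y{\left(U \right)} = 13 + U$ ($y{\left(U \right)} = U + 13 = 13 + U$)
$\frac{\left(-1\right) 15 \cdot 1 \left(-11\right)}{1559} + \frac{n}{y{\left(45 \right)}} = \frac{\left(-1\right) 15 \cdot 1 \left(-11\right)}{1559} + \frac{1482}{13 + 45} = \left(-15\right) 1 \left(-11\right) \frac{1}{1559} + \frac{1482}{58} = \left(-15\right) \left(-11\right) \frac{1}{1559} + 1482 \cdot \frac{1}{58} = 165 \cdot \frac{1}{1559} + \frac{741}{29} = \frac{165}{1559} + \frac{741}{29} = \frac{1160004}{45211}$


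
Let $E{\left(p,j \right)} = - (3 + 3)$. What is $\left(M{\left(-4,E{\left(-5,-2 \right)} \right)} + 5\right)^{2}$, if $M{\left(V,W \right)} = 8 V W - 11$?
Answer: $34596$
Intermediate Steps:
$E{\left(p,j \right)} = -6$ ($E{\left(p,j \right)} = \left(-1\right) 6 = -6$)
$M{\left(V,W \right)} = -11 + 8 V W$ ($M{\left(V,W \right)} = 8 V W - 11 = -11 + 8 V W$)
$\left(M{\left(-4,E{\left(-5,-2 \right)} \right)} + 5\right)^{2} = \left(\left(-11 + 8 \left(-4\right) \left(-6\right)\right) + 5\right)^{2} = \left(\left(-11 + 192\right) + 5\right)^{2} = \left(181 + 5\right)^{2} = 186^{2} = 34596$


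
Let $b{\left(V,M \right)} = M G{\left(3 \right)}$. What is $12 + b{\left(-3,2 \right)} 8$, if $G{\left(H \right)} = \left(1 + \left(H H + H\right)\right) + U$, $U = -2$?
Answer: $188$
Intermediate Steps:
$G{\left(H \right)} = -1 + H + H^{2}$ ($G{\left(H \right)} = \left(1 + \left(H H + H\right)\right) - 2 = \left(1 + \left(H^{2} + H\right)\right) - 2 = \left(1 + \left(H + H^{2}\right)\right) - 2 = \left(1 + H + H^{2}\right) - 2 = -1 + H + H^{2}$)
$b{\left(V,M \right)} = 11 M$ ($b{\left(V,M \right)} = M \left(-1 + 3 + 3^{2}\right) = M \left(-1 + 3 + 9\right) = M 11 = 11 M$)
$12 + b{\left(-3,2 \right)} 8 = 12 + 11 \cdot 2 \cdot 8 = 12 + 22 \cdot 8 = 12 + 176 = 188$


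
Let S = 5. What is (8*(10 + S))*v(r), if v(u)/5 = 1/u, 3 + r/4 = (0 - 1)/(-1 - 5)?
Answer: -900/17 ≈ -52.941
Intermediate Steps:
r = -34/3 (r = -12 + 4*((0 - 1)/(-1 - 5)) = -12 + 4*(-1/(-6)) = -12 + 4*(-1*(-⅙)) = -12 + 4*(⅙) = -12 + ⅔ = -34/3 ≈ -11.333)
v(u) = 5/u (v(u) = 5*(1/u) = 5/u)
(8*(10 + S))*v(r) = (8*(10 + 5))*(5/(-34/3)) = (8*15)*(5*(-3/34)) = 120*(-15/34) = -900/17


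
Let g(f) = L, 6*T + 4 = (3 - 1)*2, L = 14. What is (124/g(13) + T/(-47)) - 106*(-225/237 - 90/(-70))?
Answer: -14818/553 ≈ -26.796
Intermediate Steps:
T = 0 (T = -⅔ + ((3 - 1)*2)/6 = -⅔ + (2*2)/6 = -⅔ + (⅙)*4 = -⅔ + ⅔ = 0)
g(f) = 14
(124/g(13) + T/(-47)) - 106*(-225/237 - 90/(-70)) = (124/14 + 0/(-47)) - 106*(-225/237 - 90/(-70)) = (124*(1/14) + 0*(-1/47)) - 106*(-225*1/237 - 90*(-1/70)) = (62/7 + 0) - 106*(-75/79 + 9/7) = 62/7 - 106*186/553 = 62/7 - 19716/553 = -14818/553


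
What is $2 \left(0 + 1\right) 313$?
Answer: $626$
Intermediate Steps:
$2 \left(0 + 1\right) 313 = 2 \cdot 1 \cdot 313 = 2 \cdot 313 = 626$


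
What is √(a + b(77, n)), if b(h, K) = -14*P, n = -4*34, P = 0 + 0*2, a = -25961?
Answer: I*√25961 ≈ 161.12*I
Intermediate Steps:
P = 0 (P = 0 + 0 = 0)
n = -136
b(h, K) = 0 (b(h, K) = -14*0 = 0)
√(a + b(77, n)) = √(-25961 + 0) = √(-25961) = I*√25961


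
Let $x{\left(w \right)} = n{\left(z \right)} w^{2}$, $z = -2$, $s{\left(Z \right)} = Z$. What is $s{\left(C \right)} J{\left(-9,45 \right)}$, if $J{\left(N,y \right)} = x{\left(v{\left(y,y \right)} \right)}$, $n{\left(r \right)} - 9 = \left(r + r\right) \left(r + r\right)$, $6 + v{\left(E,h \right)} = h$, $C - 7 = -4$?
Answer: $114075$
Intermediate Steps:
$C = 3$ ($C = 7 - 4 = 3$)
$v{\left(E,h \right)} = -6 + h$
$n{\left(r \right)} = 9 + 4 r^{2}$ ($n{\left(r \right)} = 9 + \left(r + r\right) \left(r + r\right) = 9 + 2 r 2 r = 9 + 4 r^{2}$)
$x{\left(w \right)} = 25 w^{2}$ ($x{\left(w \right)} = \left(9 + 4 \left(-2\right)^{2}\right) w^{2} = \left(9 + 4 \cdot 4\right) w^{2} = \left(9 + 16\right) w^{2} = 25 w^{2}$)
$J{\left(N,y \right)} = 25 \left(-6 + y\right)^{2}$
$s{\left(C \right)} J{\left(-9,45 \right)} = 3 \cdot 25 \left(-6 + 45\right)^{2} = 3 \cdot 25 \cdot 39^{2} = 3 \cdot 25 \cdot 1521 = 3 \cdot 38025 = 114075$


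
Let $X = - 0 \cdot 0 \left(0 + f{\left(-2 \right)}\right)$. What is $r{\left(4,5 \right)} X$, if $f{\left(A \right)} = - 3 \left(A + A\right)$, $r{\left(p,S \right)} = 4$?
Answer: $0$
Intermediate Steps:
$f{\left(A \right)} = - 6 A$ ($f{\left(A \right)} = - 3 \cdot 2 A = - 6 A$)
$X = 0$ ($X = - 0 \cdot 0 \left(0 - -12\right) = \left(-1\right) 0 \left(0 + 12\right) = 0 \cdot 12 = 0$)
$r{\left(4,5 \right)} X = 4 \cdot 0 = 0$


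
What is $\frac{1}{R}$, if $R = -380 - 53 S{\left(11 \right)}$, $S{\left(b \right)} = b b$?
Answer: $- \frac{1}{6793} \approx -0.00014721$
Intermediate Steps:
$S{\left(b \right)} = b^{2}$
$R = -6793$ ($R = -380 - 53 \cdot 11^{2} = -380 - 6413 = -6793$)
$\frac{1}{R} = \frac{1}{-6793} = - \frac{1}{6793}$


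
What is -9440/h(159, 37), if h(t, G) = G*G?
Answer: -9440/1369 ≈ -6.8955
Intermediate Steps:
h(t, G) = G**2
-9440/h(159, 37) = -9440/(37**2) = -9440/1369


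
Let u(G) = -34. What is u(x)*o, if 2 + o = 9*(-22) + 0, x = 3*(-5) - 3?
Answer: 6800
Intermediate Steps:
x = -18 (x = -15 - 3 = -18)
o = -200 (o = -2 + (9*(-22) + 0) = -2 + (-198 + 0) = -2 - 198 = -200)
u(x)*o = -34*(-200) = 6800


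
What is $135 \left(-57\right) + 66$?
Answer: $-7629$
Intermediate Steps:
$135 \left(-57\right) + 66 = -7695 + 66 = -7629$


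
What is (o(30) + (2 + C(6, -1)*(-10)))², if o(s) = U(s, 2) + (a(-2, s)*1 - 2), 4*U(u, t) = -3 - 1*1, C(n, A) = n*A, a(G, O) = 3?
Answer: 3844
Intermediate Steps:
C(n, A) = A*n
U(u, t) = -1 (U(u, t) = (-3 - 1*1)/4 = (-3 - 1)/4 = (¼)*(-4) = -1)
o(s) = 0 (o(s) = -1 + (3*1 - 2) = -1 + (3 - 2) = -1 + 1 = 0)
(o(30) + (2 + C(6, -1)*(-10)))² = (0 + (2 - 1*6*(-10)))² = (0 + (2 - 6*(-10)))² = (0 + (2 + 60))² = (0 + 62)² = 62² = 3844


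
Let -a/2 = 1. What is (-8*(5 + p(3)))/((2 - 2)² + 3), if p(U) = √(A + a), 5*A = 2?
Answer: -40/3 - 16*I*√10/15 ≈ -13.333 - 3.3731*I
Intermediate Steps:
A = ⅖ (A = (⅕)*2 = ⅖ ≈ 0.40000)
a = -2 (a = -2*1 = -2)
p(U) = 2*I*√10/5 (p(U) = √(⅖ - 2) = √(-8/5) = 2*I*√10/5)
(-8*(5 + p(3)))/((2 - 2)² + 3) = (-8*(5 + 2*I*√10/5))/((2 - 2)² + 3) = (-40 - 16*I*√10/5)/(0² + 3) = (-40 - 16*I*√10/5)/(0 + 3) = (-40 - 16*I*√10/5)/3 = (-40 - 16*I*√10/5)*(⅓) = -40/3 - 16*I*√10/15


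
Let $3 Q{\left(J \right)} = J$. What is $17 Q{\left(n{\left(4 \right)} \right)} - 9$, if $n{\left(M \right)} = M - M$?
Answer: $-9$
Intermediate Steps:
$n{\left(M \right)} = 0$
$Q{\left(J \right)} = \frac{J}{3}$
$17 Q{\left(n{\left(4 \right)} \right)} - 9 = 17 \cdot \frac{1}{3} \cdot 0 - 9 = 17 \cdot 0 - 9 = 0 - 9 = -9$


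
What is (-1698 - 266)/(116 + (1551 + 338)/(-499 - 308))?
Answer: -1584948/91723 ≈ -17.280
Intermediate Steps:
(-1698 - 266)/(116 + (1551 + 338)/(-499 - 308)) = -1964/(116 + 1889/(-807)) = -1964/(116 + 1889*(-1/807)) = -1964/(116 - 1889/807) = -1964/91723/807 = -1964*807/91723 = -1584948/91723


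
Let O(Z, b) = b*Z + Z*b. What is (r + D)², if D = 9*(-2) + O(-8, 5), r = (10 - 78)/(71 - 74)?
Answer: 51076/9 ≈ 5675.1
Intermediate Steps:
r = 68/3 (r = -68/(-3) = -68*(-⅓) = 68/3 ≈ 22.667)
O(Z, b) = 2*Z*b (O(Z, b) = Z*b + Z*b = 2*Z*b)
D = -98 (D = 9*(-2) + 2*(-8)*5 = -18 - 80 = -98)
(r + D)² = (68/3 - 98)² = (-226/3)² = 51076/9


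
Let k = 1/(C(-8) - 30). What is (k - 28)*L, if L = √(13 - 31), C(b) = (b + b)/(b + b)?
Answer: -2439*I*√2/29 ≈ -118.94*I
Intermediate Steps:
C(b) = 1 (C(b) = (2*b)/((2*b)) = (2*b)*(1/(2*b)) = 1)
L = 3*I*√2 (L = √(-18) = 3*I*√2 ≈ 4.2426*I)
k = -1/29 (k = 1/(1 - 30) = 1/(-29) = -1/29 ≈ -0.034483)
(k - 28)*L = (-1/29 - 28)*(3*I*√2) = -2439*I*√2/29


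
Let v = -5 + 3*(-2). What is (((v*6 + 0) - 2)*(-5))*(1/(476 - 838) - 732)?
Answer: -45047450/181 ≈ -2.4888e+5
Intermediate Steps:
v = -11 (v = -5 - 6 = -11)
(((v*6 + 0) - 2)*(-5))*(1/(476 - 838) - 732) = (((-11*6 + 0) - 2)*(-5))*(1/(476 - 838) - 732) = (((-66 + 0) - 2)*(-5))*(1/(-362) - 732) = ((-66 - 2)*(-5))*(-1/362 - 732) = -68*(-5)*(-264985/362) = 340*(-264985/362) = -45047450/181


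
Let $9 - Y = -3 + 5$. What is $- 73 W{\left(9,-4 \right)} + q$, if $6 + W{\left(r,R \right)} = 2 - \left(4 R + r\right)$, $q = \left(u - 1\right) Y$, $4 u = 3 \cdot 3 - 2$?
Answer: $- \frac{855}{4} \approx -213.75$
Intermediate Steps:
$Y = 7$ ($Y = 9 - \left(-3 + 5\right) = 9 - 2 = 7$)
$u = \frac{7}{4}$ ($u = \frac{3 \cdot 3 - 2}{4} = \frac{9 - 2}{4} = \frac{1}{4} \cdot 7 = \frac{7}{4} \approx 1.75$)
$q = \frac{21}{4}$ ($q = \left(\frac{7}{4} - 1\right) 7 = \frac{3}{4} \cdot 7 = \frac{21}{4} \approx 5.25$)
$W{\left(r,R \right)} = -4 - r - 4 R$ ($W{\left(r,R \right)} = -6 - \left(-2 + r + 4 R\right) = -4 - r - 4 R$)
$- 73 W{\left(9,-4 \right)} + q = - 73 \left(-4 - 9 - -16\right) + \frac{21}{4} = - 73 \left(-4 - 9 + 16\right) + \frac{21}{4} = \left(-73\right) 3 + \frac{21}{4} = -219 + \frac{21}{4} = - \frac{855}{4}$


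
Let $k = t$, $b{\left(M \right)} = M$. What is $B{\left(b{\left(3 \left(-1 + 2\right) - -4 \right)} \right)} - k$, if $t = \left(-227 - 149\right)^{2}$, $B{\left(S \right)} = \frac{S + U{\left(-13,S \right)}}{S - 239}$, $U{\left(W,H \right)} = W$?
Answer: $- \frac{16399613}{116} \approx -1.4138 \cdot 10^{5}$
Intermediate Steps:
$B{\left(S \right)} = \frac{-13 + S}{-239 + S}$ ($B{\left(S \right)} = \frac{S - 13}{S - 239} = \frac{-13 + S}{-239 + S}$)
$t = 141376$ ($t = \left(-376\right)^{2} = 141376$)
$k = 141376$
$B{\left(b{\left(3 \left(-1 + 2\right) - -4 \right)} \right)} - k = \frac{-13 + \left(3 \left(-1 + 2\right) - -4\right)}{-239 + \left(3 \left(-1 + 2\right) - -4\right)} - 141376 = \frac{-13 + \left(3 \cdot 1 + 4\right)}{-239 + \left(3 \cdot 1 + 4\right)} - 141376 = \frac{-13 + \left(3 + 4\right)}{-239 + \left(3 + 4\right)} - 141376 = \frac{-13 + 7}{-239 + 7} - 141376 = \frac{1}{-232} \left(-6\right) - 141376 = \left(- \frac{1}{232}\right) \left(-6\right) - 141376 = \frac{3}{116} - 141376 = - \frac{16399613}{116}$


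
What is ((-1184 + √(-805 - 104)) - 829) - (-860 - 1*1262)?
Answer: 109 + 3*I*√101 ≈ 109.0 + 30.15*I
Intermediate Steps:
((-1184 + √(-805 - 104)) - 829) - (-860 - 1*1262) = ((-1184 + √(-909)) - 829) - (-860 - 1262) = ((-1184 + 3*I*√101) - 829) - 1*(-2122) = (-2013 + 3*I*√101) + 2122 = 109 + 3*I*√101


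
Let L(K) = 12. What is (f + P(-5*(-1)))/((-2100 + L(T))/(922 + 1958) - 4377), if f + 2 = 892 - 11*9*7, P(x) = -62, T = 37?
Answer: -5400/175109 ≈ -0.030838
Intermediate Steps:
f = 197 (f = -2 + (892 - 11*9*7) = -2 + (892 - 99*7) = -2 + (892 - 693) = -2 + 199 = 197)
(f + P(-5*(-1)))/((-2100 + L(T))/(922 + 1958) - 4377) = (197 - 62)/((-2100 + 12)/(922 + 1958) - 4377) = 135/(-2088/2880 - 4377) = 135/(-2088*1/2880 - 4377) = 135/(-29/40 - 4377) = 135/(-175109/40) = 135*(-40/175109) = -5400/175109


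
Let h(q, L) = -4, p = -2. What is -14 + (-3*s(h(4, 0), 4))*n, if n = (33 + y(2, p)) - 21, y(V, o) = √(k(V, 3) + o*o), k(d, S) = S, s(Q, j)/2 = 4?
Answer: -302 - 24*√7 ≈ -365.50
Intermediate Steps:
s(Q, j) = 8 (s(Q, j) = 2*4 = 8)
y(V, o) = √(3 + o²) (y(V, o) = √(3 + o*o) = √(3 + o²))
n = 12 + √7 (n = (33 + √(3 + (-2)²)) - 21 = (33 + √(3 + 4)) - 21 = (33 + √7) - 21 = 12 + √7 ≈ 14.646)
-14 + (-3*s(h(4, 0), 4))*n = -14 + (-3*8)*(12 + √7) = -14 - 24*(12 + √7) = -14 + (-288 - 24*√7) = -302 - 24*√7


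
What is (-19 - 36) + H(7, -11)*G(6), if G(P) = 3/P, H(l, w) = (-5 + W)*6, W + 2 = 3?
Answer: -67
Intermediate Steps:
W = 1 (W = -2 + 3 = 1)
H(l, w) = -24 (H(l, w) = (-5 + 1)*6 = -4*6 = -24)
(-19 - 36) + H(7, -11)*G(6) = (-19 - 36) - 72/6 = -55 - 72/6 = -55 - 24*½ = -55 - 12 = -67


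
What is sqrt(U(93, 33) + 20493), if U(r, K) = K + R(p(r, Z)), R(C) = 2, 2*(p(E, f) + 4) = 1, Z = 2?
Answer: 4*sqrt(1283) ≈ 143.28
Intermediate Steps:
p(E, f) = -7/2 (p(E, f) = -4 + (1/2)*1 = -4 + 1/2 = -7/2)
U(r, K) = 2 + K (U(r, K) = K + 2 = 2 + K)
sqrt(U(93, 33) + 20493) = sqrt((2 + 33) + 20493) = sqrt(35 + 20493) = sqrt(20528) = 4*sqrt(1283)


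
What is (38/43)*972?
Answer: 36936/43 ≈ 858.98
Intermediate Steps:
(38/43)*972 = 36936/43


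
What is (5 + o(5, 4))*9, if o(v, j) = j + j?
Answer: 117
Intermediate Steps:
o(v, j) = 2*j
(5 + o(5, 4))*9 = (5 + 2*4)*9 = (5 + 8)*9 = 13*9 = 117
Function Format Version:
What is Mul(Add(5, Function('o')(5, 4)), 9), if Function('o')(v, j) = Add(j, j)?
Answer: 117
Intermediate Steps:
Function('o')(v, j) = Mul(2, j)
Mul(Add(5, Function('o')(5, 4)), 9) = Mul(Add(5, Mul(2, 4)), 9) = Mul(Add(5, 8), 9) = Mul(13, 9) = 117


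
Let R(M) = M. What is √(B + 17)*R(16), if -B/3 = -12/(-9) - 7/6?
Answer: 8*√66 ≈ 64.992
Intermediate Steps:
B = -½ (B = -3*(-12/(-9) - 7/6) = -3*(-12*(-⅑) - 7*⅙) = -3*(4/3 - 7/6) = -3*⅙ = -½ ≈ -0.50000)
√(B + 17)*R(16) = √(-½ + 17)*16 = √(33/2)*16 = (√66/2)*16 = 8*√66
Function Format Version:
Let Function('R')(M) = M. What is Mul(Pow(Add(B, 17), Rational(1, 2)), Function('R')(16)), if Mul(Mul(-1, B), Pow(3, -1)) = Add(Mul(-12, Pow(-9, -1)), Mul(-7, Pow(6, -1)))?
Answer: Mul(8, Pow(66, Rational(1, 2))) ≈ 64.992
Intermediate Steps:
B = Rational(-1, 2) (B = Mul(-3, Add(Mul(-12, Pow(-9, -1)), Mul(-7, Pow(6, -1)))) = Mul(-3, Add(Mul(-12, Rational(-1, 9)), Mul(-7, Rational(1, 6)))) = Mul(-3, Add(Rational(4, 3), Rational(-7, 6))) = Mul(-3, Rational(1, 6)) = Rational(-1, 2) ≈ -0.50000)
Mul(Pow(Add(B, 17), Rational(1, 2)), Function('R')(16)) = Mul(Pow(Add(Rational(-1, 2), 17), Rational(1, 2)), 16) = Mul(Pow(Rational(33, 2), Rational(1, 2)), 16) = Mul(Mul(Rational(1, 2), Pow(66, Rational(1, 2))), 16) = Mul(8, Pow(66, Rational(1, 2)))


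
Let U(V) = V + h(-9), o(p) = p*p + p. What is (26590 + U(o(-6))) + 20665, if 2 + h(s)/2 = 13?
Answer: 47307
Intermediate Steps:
o(p) = p + p² (o(p) = p² + p = p + p²)
h(s) = 22 (h(s) = -4 + 2*13 = -4 + 26 = 22)
U(V) = 22 + V (U(V) = V + 22 = 22 + V)
(26590 + U(o(-6))) + 20665 = (26590 + (22 - 6*(1 - 6))) + 20665 = (26590 + (22 - 6*(-5))) + 20665 = (26590 + (22 + 30)) + 20665 = (26590 + 52) + 20665 = 26642 + 20665 = 47307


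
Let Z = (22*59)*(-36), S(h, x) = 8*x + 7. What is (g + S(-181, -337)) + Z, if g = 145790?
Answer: 96373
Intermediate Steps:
S(h, x) = 7 + 8*x
Z = -46728 (Z = 1298*(-36) = -46728)
(g + S(-181, -337)) + Z = (145790 + (7 + 8*(-337))) - 46728 = (145790 + (7 - 2696)) - 46728 = (145790 - 2689) - 46728 = 143101 - 46728 = 96373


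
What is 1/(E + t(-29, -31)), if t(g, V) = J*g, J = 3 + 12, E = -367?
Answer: -1/802 ≈ -0.0012469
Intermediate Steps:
J = 15
t(g, V) = 15*g
1/(E + t(-29, -31)) = 1/(-367 + 15*(-29)) = 1/(-367 - 435) = 1/(-802) = -1/802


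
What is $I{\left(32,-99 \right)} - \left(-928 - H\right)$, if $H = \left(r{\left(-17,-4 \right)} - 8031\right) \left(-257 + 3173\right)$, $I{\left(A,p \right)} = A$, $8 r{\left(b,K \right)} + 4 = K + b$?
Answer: $- \frac{46853097}{2} \approx -2.3427 \cdot 10^{7}$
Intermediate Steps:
$r{\left(b,K \right)} = - \frac{1}{2} + \frac{K}{8} + \frac{b}{8}$ ($r{\left(b,K \right)} = - \frac{1}{2} + \frac{K + b}{8} = - \frac{1}{2} + \left(\frac{K}{8} + \frac{b}{8}\right) = - \frac{1}{2} + \frac{K}{8} + \frac{b}{8}$)
$H = - \frac{46855017}{2}$ ($H = \left(\left(- \frac{1}{2} + \frac{1}{8} \left(-4\right) + \frac{1}{8} \left(-17\right)\right) - 8031\right) \left(-257 + 3173\right) = \left(\left(- \frac{1}{2} - \frac{1}{2} - \frac{17}{8}\right) - 8031\right) 2916 = \left(- \frac{25}{8} - 8031\right) 2916 = \left(- \frac{64273}{8}\right) 2916 = - \frac{46855017}{2} \approx -2.3428 \cdot 10^{7}$)
$I{\left(32,-99 \right)} - \left(-928 - H\right) = 32 - \left(-928 - - \frac{46855017}{2}\right) = 32 - \left(-928 + \frac{46855017}{2}\right) = 32 - \frac{46853161}{2} = - \frac{46853097}{2}$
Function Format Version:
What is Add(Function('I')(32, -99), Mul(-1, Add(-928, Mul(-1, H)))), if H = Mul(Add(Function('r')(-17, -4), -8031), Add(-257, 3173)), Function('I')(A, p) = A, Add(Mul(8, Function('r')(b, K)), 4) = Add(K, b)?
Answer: Rational(-46853097, 2) ≈ -2.3427e+7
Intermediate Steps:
Function('r')(b, K) = Add(Rational(-1, 2), Mul(Rational(1, 8), K), Mul(Rational(1, 8), b)) (Function('r')(b, K) = Add(Rational(-1, 2), Mul(Rational(1, 8), Add(K, b))) = Add(Rational(-1, 2), Add(Mul(Rational(1, 8), K), Mul(Rational(1, 8), b))) = Add(Rational(-1, 2), Mul(Rational(1, 8), K), Mul(Rational(1, 8), b)))
H = Rational(-46855017, 2) (H = Mul(Add(Add(Rational(-1, 2), Mul(Rational(1, 8), -4), Mul(Rational(1, 8), -17)), -8031), Add(-257, 3173)) = Mul(Add(Add(Rational(-1, 2), Rational(-1, 2), Rational(-17, 8)), -8031), 2916) = Mul(Add(Rational(-25, 8), -8031), 2916) = Mul(Rational(-64273, 8), 2916) = Rational(-46855017, 2) ≈ -2.3428e+7)
Add(Function('I')(32, -99), Mul(-1, Add(-928, Mul(-1, H)))) = Add(32, Mul(-1, Add(-928, Mul(-1, Rational(-46855017, 2))))) = Add(32, Mul(-1, Add(-928, Rational(46855017, 2)))) = Add(32, Mul(-1, Rational(46853161, 2))) = Add(32, Rational(-46853161, 2)) = Rational(-46853097, 2)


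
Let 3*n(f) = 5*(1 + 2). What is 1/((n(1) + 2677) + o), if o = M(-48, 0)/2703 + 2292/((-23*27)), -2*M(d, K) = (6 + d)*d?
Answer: 186507/499453858 ≈ 0.00037342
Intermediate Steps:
M(d, K) = -d*(6 + d)/2 (M(d, K) = -(6 + d)*d/2 = -d*(6 + d)/2)
n(f) = 5 (n(f) = (5*(1 + 2))/3 = (5*3)/3 = (1/3)*15 = 5)
o = -757916/186507 (o = -1/2*(-48)*(6 - 48)/2703 + 2292/((-23*27)) = -1/2*(-48)*(-42)*(1/2703) + 2292/(-621) = -1008*1/2703 + 2292*(-1/621) = -336/901 - 764/207 = -757916/186507 ≈ -4.0637)
1/((n(1) + 2677) + o) = 1/((5 + 2677) - 757916/186507) = 1/(2682 - 757916/186507) = 1/(499453858/186507) = 186507/499453858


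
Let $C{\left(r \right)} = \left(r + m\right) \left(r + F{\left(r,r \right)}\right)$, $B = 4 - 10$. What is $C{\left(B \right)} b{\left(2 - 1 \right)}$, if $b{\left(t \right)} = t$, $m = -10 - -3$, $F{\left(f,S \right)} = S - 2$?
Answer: $182$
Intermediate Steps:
$F{\left(f,S \right)} = -2 + S$
$m = -7$ ($m = -10 + 3 = -7$)
$B = -6$
$C{\left(r \right)} = \left(-7 + r\right) \left(-2 + 2 r\right)$ ($C{\left(r \right)} = \left(r - 7\right) \left(r + \left(-2 + r\right)\right) = \left(-7 + r\right) \left(-2 + 2 r\right)$)
$C{\left(B \right)} b{\left(2 - 1 \right)} = \left(14 - -96 + 2 \left(-6\right)^{2}\right) \left(2 - 1\right) = \left(14 + 96 + 2 \cdot 36\right) \left(2 - 1\right) = \left(14 + 96 + 72\right) 1 = 182 \cdot 1 = 182$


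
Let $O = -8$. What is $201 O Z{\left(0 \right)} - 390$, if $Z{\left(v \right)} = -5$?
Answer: $7650$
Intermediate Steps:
$201 O Z{\left(0 \right)} - 390 = 201 \left(\left(-8\right) \left(-5\right)\right) - 390 = 201 \cdot 40 - 390 = 8040 - 390 = 7650$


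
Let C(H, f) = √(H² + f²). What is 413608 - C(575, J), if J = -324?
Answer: 413608 - √435601 ≈ 4.1295e+5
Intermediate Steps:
413608 - C(575, J) = 413608 - √(575² + (-324)²) = 413608 - √(330625 + 104976) = 413608 - √435601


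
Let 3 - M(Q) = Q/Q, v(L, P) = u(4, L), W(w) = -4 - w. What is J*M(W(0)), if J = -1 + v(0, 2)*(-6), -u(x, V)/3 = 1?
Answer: 34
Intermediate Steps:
u(x, V) = -3 (u(x, V) = -3*1 = -3)
v(L, P) = -3
M(Q) = 2 (M(Q) = 3 - Q/Q = 3 - 1*1 = 3 - 1 = 2)
J = 17 (J = -1 - 3*(-6) = -1 + 18 = 17)
J*M(W(0)) = 17*2 = 34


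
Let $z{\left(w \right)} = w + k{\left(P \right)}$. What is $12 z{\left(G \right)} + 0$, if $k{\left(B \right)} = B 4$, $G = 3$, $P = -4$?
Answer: $-156$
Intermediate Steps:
$k{\left(B \right)} = 4 B$
$z{\left(w \right)} = -16 + w$ ($z{\left(w \right)} = w + 4 \left(-4\right) = w - 16 = -16 + w$)
$12 z{\left(G \right)} + 0 = 12 \left(-16 + 3\right) + 0 = 12 \left(-13\right) + 0 = -156 + 0 = -156$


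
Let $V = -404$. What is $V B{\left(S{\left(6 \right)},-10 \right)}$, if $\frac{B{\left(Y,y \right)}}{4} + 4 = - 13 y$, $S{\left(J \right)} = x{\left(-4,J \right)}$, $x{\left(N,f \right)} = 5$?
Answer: $-203616$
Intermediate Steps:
$S{\left(J \right)} = 5$
$B{\left(Y,y \right)} = -16 - 52 y$ ($B{\left(Y,y \right)} = -16 + 4 \left(- 13 y\right) = -16 - 52 y$)
$V B{\left(S{\left(6 \right)},-10 \right)} = - 404 \left(-16 - -520\right) = - 404 \left(-16 + 520\right) = \left(-404\right) 504 = -203616$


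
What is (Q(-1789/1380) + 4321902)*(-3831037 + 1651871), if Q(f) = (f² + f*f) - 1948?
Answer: -4481959791022373143/476100 ≈ -9.4139e+12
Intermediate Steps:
Q(f) = -1948 + 2*f² (Q(f) = (f² + f²) - 1948 = 2*f² - 1948 = -1948 + 2*f²)
(Q(-1789/1380) + 4321902)*(-3831037 + 1651871) = ((-1948 + 2*(-1789/1380)²) + 4321902)*(-3831037 + 1651871) = ((-1948 + 2*(-1789*1/1380)²) + 4321902)*(-2179166) = ((-1948 + 2*(-1789/1380)²) + 4321902)*(-2179166) = ((-1948 + 2*(3200521/1904400)) + 4321902)*(-2179166) = ((-1948 + 3200521/952200) + 4321902)*(-2179166) = (-1851685079/952200 + 4321902)*(-2179166) = (4113463399321/952200)*(-2179166) = -4481959791022373143/476100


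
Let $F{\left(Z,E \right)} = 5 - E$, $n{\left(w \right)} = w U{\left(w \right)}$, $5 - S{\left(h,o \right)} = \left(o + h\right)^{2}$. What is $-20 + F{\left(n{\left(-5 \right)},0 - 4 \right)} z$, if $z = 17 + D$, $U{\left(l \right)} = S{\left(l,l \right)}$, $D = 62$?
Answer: $691$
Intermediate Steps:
$S{\left(h,o \right)} = 5 - \left(h + o\right)^{2}$ ($S{\left(h,o \right)} = 5 - \left(o + h\right)^{2} = 5 - \left(h + o\right)^{2}$)
$U{\left(l \right)} = 5 - 4 l^{2}$ ($U{\left(l \right)} = 5 - \left(l + l\right)^{2} = 5 - \left(2 l\right)^{2} = 5 - 4 l^{2}$)
$z = 79$ ($z = 17 + 62 = 79$)
$n{\left(w \right)} = w \left(5 - 4 w^{2}\right)$
$-20 + F{\left(n{\left(-5 \right)},0 - 4 \right)} z = -20 + \left(5 - \left(0 - 4\right)\right) 79 = -20 + \left(5 - -4\right) 79 = -20 + \left(5 + 4\right) 79 = -20 + 9 \cdot 79 = -20 + 711 = 691$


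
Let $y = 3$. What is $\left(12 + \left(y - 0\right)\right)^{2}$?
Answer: $225$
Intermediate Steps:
$\left(12 + \left(y - 0\right)\right)^{2} = \left(12 + \left(3 - 0\right)\right)^{2} = \left(12 + \left(3 + 0\right)\right)^{2} = \left(12 + 3\right)^{2} = 15^{2} = 225$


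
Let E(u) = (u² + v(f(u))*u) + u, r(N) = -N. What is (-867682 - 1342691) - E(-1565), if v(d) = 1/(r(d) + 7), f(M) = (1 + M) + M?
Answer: -14607589923/3136 ≈ -4.6580e+6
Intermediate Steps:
f(M) = 1 + 2*M
v(d) = 1/(7 - d) (v(d) = 1/(-d + 7) = 1/(7 - d))
E(u) = u + u² - u/(-6 + 2*u) (E(u) = (u² + (-1/(-7 + (1 + 2*u)))*u) + u = (u² + (-1/(-6 + 2*u))*u) + u = (u² - u/(-6 + 2*u)) + u = u + u² - u/(-6 + 2*u))
(-867682 - 1342691) - E(-1565) = (-867682 - 1342691) - (-1565)*(-1 + 2*(1 - 1565)*(-3 - 1565))/(2*(-3 - 1565)) = -2210373 - (-1565)*(-1 + 2*(-1564)*(-1568))/(2*(-1568)) = -2210373 - (-1565)*(-1)*(-1 + 4904704)/(2*1568) = -2210373 - (-1565)*(-1)*4904703/(2*1568) = -2210373 - 1*7675860195/3136 = -2210373 - 7675860195/3136 = -14607589923/3136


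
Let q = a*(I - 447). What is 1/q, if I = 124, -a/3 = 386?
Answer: 1/374034 ≈ 2.6736e-6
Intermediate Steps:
a = -1158 (a = -3*386 = -1158)
q = 374034 (q = -1158*(124 - 447) = -1158*(-323) = 374034)
1/q = 1/374034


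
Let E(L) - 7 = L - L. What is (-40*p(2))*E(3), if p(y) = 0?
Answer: 0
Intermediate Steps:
E(L) = 7 (E(L) = 7 + (L - L) = 7 + 0 = 7)
(-40*p(2))*E(3) = -40*0*7 = 0*7 = 0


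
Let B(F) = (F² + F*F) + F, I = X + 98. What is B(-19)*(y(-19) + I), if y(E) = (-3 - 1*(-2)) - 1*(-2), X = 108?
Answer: 145521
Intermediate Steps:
I = 206 (I = 108 + 98 = 206)
y(E) = 1 (y(E) = (-3 + 2) + 2 = -1 + 2 = 1)
B(F) = F + 2*F² (B(F) = (F² + F²) + F = 2*F² + F = F + 2*F²)
B(-19)*(y(-19) + I) = (-19*(1 + 2*(-19)))*(1 + 206) = -19*(1 - 38)*207 = -19*(-37)*207 = 703*207 = 145521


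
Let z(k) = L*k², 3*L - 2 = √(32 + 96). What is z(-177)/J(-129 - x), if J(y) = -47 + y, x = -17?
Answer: -6962/53 - 27848*√2/53 ≈ -874.43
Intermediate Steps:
L = ⅔ + 8*√2/3 (L = ⅔ + √(32 + 96)/3 = ⅔ + √128/3 = ⅔ + (8*√2)/3 = ⅔ + 8*√2/3 ≈ 4.4379)
z(k) = k²*(⅔ + 8*√2/3) (z(k) = (⅔ + 8*√2/3)*k² = k²*(⅔ + 8*√2/3))
z(-177)/J(-129 - x) = ((⅔)*(-177)²*(1 + 4*√2))/(-47 + (-129 - 1*(-17))) = ((⅔)*31329*(1 + 4*√2))/(-47 + (-129 + 17)) = (20886 + 83544*√2)/(-47 - 112) = (20886 + 83544*√2)/(-159) = (20886 + 83544*√2)*(-1/159) = -6962/53 - 27848*√2/53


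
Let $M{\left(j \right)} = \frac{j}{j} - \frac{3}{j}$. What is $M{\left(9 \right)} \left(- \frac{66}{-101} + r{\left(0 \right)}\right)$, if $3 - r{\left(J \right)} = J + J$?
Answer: $\frac{246}{101} \approx 2.4356$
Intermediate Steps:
$r{\left(J \right)} = 3 - 2 J$ ($r{\left(J \right)} = 3 - \left(J + J\right) = 3 - 2 J$)
$M{\left(j \right)} = 1 - \frac{3}{j}$
$M{\left(9 \right)} \left(- \frac{66}{-101} + r{\left(0 \right)}\right) = \frac{-3 + 9}{9} \left(- \frac{66}{-101} + \left(3 - 0\right)\right) = \frac{1}{9} \cdot 6 \left(\left(-66\right) \left(- \frac{1}{101}\right) + \left(3 + 0\right)\right) = \frac{2 \left(\frac{66}{101} + 3\right)}{3} = \frac{2}{3} \cdot \frac{369}{101} = \frac{246}{101}$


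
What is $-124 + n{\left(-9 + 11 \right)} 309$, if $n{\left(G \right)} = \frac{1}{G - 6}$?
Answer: $- \frac{805}{4} \approx -201.25$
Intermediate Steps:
$n{\left(G \right)} = \frac{1}{-6 + G}$
$-124 + n{\left(-9 + 11 \right)} 309 = -124 + \frac{1}{-6 + \left(-9 + 11\right)} 309 = -124 + \frac{1}{-6 + 2} \cdot 309 = -124 + \frac{1}{-4} \cdot 309 = -124 - \frac{309}{4} = - \frac{805}{4}$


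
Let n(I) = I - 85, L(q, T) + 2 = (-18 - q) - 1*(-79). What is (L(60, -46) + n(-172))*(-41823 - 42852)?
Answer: 21846150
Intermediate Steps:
L(q, T) = 59 - q (L(q, T) = -2 + ((-18 - q) - 1*(-79)) = -2 + ((-18 - q) + 79) = -2 + (61 - q) = 59 - q)
n(I) = -85 + I
(L(60, -46) + n(-172))*(-41823 - 42852) = ((59 - 1*60) + (-85 - 172))*(-41823 - 42852) = ((59 - 60) - 257)*(-84675) = (-1 - 257)*(-84675) = -258*(-84675) = 21846150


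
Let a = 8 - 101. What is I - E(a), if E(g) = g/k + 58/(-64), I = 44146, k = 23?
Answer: 32495099/736 ≈ 44151.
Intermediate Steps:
a = -93
E(g) = -29/32 + g/23 (E(g) = g/23 + 58/(-64) = g*(1/23) + 58*(-1/64) = g/23 - 29/32 = -29/32 + g/23)
I - E(a) = 44146 - (-29/32 + (1/23)*(-93)) = 44146 - (-29/32 - 93/23) = 44146 - 1*(-3643/736) = 44146 + 3643/736 = 32495099/736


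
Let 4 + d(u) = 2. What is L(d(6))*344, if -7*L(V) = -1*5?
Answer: 1720/7 ≈ 245.71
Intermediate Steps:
d(u) = -2 (d(u) = -4 + 2 = -2)
L(V) = 5/7 (L(V) = -(-1)*5/7 = -⅐*(-5) = 5/7)
L(d(6))*344 = (5/7)*344 = 1720/7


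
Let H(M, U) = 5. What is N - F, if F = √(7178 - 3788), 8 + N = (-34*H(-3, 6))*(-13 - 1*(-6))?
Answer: 1182 - √3390 ≈ 1123.8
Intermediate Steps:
N = 1182 (N = -8 + (-34*5)*(-13 - 1*(-6)) = -8 - 170*(-13 + 6) = -8 - 170*(-7) = -8 + 1190 = 1182)
F = √3390 ≈ 58.224
N - F = 1182 - √3390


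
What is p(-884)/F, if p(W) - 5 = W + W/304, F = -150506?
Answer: 67025/11438456 ≈ 0.0058596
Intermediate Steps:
p(W) = 5 + 305*W/304 (p(W) = 5 + (W + W/304) = 5 + 305*W/304)
p(-884)/F = (5 + (305/304)*(-884))/(-150506) = (5 - 67405/76)*(-1/150506) = -67025/76*(-1/150506) = 67025/11438456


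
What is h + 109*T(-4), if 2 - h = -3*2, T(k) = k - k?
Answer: 8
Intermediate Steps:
T(k) = 0
h = 8 (h = 2 - (-3)*2 = 2 - 1*(-6) = 2 + 6 = 8)
h + 109*T(-4) = 8 + 109*0 = 8 + 0 = 8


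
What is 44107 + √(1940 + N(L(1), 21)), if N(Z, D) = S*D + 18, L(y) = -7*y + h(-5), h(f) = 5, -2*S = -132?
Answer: 44107 + 4*√209 ≈ 44165.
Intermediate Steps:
S = 66 (S = -½*(-132) = 66)
L(y) = 5 - 7*y (L(y) = -7*y + 5 = 5 - 7*y)
N(Z, D) = 18 + 66*D (N(Z, D) = 66*D + 18 = 18 + 66*D)
44107 + √(1940 + N(L(1), 21)) = 44107 + √(1940 + (18 + 66*21)) = 44107 + √(1940 + (18 + 1386)) = 44107 + √(1940 + 1404) = 44107 + √3344 = 44107 + 4*√209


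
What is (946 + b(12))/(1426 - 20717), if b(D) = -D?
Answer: -934/19291 ≈ -0.048416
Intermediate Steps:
(946 + b(12))/(1426 - 20717) = (946 - 1*12)/(1426 - 20717) = (946 - 12)/(-19291) = 934*(-1/19291) = -934/19291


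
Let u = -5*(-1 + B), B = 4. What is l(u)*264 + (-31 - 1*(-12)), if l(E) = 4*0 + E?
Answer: -3979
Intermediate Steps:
u = -15 (u = -5*(-1 + 4) = -5*3 = -15)
l(E) = E (l(E) = 0 + E = E)
l(u)*264 + (-31 - 1*(-12)) = -15*264 + (-31 - 1*(-12)) = -3960 + (-31 + 12) = -3960 - 19 = -3979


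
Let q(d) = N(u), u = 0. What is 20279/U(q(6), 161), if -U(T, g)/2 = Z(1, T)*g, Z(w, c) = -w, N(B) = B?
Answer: 2897/46 ≈ 62.978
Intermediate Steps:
q(d) = 0
U(T, g) = 2*g (U(T, g) = -2*(-1*1)*g = -(-2)*g = 2*g)
20279/U(q(6), 161) = 20279/((2*161)) = 20279/322 = 20279*(1/322) = 2897/46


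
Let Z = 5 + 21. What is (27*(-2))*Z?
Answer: -1404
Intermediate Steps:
Z = 26
(27*(-2))*Z = (27*(-2))*26 = -54*26 = -1404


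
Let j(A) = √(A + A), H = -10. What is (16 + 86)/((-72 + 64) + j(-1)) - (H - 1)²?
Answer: -1467/11 - 17*I*√2/11 ≈ -133.36 - 2.1856*I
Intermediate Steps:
j(A) = √2*√A (j(A) = √(2*A) = √2*√A)
(16 + 86)/((-72 + 64) + j(-1)) - (H - 1)² = (16 + 86)/((-72 + 64) + √2*√(-1)) - (-10 - 1)² = 102/(-8 + √2*I) - 1*(-11)² = 102/(-8 + I*√2) - 1*121 = 102/(-8 + I*√2) - 121 = -121 + 102/(-8 + I*√2)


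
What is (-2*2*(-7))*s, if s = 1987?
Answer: 55636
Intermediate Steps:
(-2*2*(-7))*s = (-2*2*(-7))*1987 = -4*(-7)*1987 = 28*1987 = 55636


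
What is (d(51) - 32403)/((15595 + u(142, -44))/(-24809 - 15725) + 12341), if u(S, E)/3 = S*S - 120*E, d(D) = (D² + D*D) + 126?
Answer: -1097458050/500138167 ≈ -2.1943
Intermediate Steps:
d(D) = 126 + 2*D² (d(D) = (D² + D²) + 126 = 2*D² + 126 = 126 + 2*D²)
u(S, E) = -360*E + 3*S² (u(S, E) = 3*(S*S - 120*E) = 3*(S² - 120*E) = -360*E + 3*S²)
(d(51) - 32403)/((15595 + u(142, -44))/(-24809 - 15725) + 12341) = ((126 + 2*51²) - 32403)/((15595 + (-360*(-44) + 3*142²))/(-24809 - 15725) + 12341) = ((126 + 2*2601) - 32403)/((15595 + (15840 + 3*20164))/(-40534) + 12341) = ((126 + 5202) - 32403)/((15595 + (15840 + 60492))*(-1/40534) + 12341) = (5328 - 32403)/((15595 + 76332)*(-1/40534) + 12341) = -27075/(91927*(-1/40534) + 12341) = -27075/(-91927/40534 + 12341) = -27075/500138167/40534 = -27075*40534/500138167 = -1097458050/500138167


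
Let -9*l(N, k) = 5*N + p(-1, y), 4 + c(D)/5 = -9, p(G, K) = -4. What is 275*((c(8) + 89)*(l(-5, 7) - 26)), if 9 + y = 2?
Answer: -451000/3 ≈ -1.5033e+5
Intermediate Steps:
y = -7 (y = -9 + 2 = -7)
c(D) = -65 (c(D) = -20 + 5*(-9) = -20 - 45 = -65)
l(N, k) = 4/9 - 5*N/9 (l(N, k) = -(5*N - 4)/9 = -(-4 + 5*N)/9 = 4/9 - 5*N/9)
275*((c(8) + 89)*(l(-5, 7) - 26)) = 275*((-65 + 89)*((4/9 - 5/9*(-5)) - 26)) = 275*(24*((4/9 + 25/9) - 26)) = 275*(24*(29/9 - 26)) = 275*(24*(-205/9)) = 275*(-1640/3) = -451000/3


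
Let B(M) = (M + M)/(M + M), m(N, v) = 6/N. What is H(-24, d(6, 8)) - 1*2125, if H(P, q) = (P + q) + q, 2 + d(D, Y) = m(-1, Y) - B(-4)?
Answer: -2167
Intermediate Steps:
B(M) = 1 (B(M) = (2*M)/((2*M)) = (2*M)*(1/(2*M)) = 1)
d(D, Y) = -9 (d(D, Y) = -2 + (6/(-1) - 1*1) = -2 + (6*(-1) - 1) = -2 + (-6 - 1) = -2 - 7 = -9)
H(P, q) = P + 2*q
H(-24, d(6, 8)) - 1*2125 = (-24 + 2*(-9)) - 1*2125 = (-24 - 18) - 2125 = -42 - 2125 = -2167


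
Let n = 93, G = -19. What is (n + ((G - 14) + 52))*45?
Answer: 5040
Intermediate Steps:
(n + ((G - 14) + 52))*45 = (93 + ((-19 - 14) + 52))*45 = (93 + (-33 + 52))*45 = (93 + 19)*45 = 112*45 = 5040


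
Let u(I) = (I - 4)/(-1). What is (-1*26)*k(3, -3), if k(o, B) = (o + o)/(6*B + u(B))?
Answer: 156/11 ≈ 14.182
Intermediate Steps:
u(I) = 4 - I (u(I) = (-4 + I)*(-1) = 4 - I)
k(o, B) = 2*o/(4 + 5*B) (k(o, B) = (o + o)/(6*B + (4 - B)) = (2*o)/(4 + 5*B) = 2*o/(4 + 5*B))
(-1*26)*k(3, -3) = (-1*26)*(2*3/(4 + 5*(-3))) = -52*3/(4 - 15) = -52*3/(-11) = -52*3*(-1)/11 = -26*(-6/11) = 156/11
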